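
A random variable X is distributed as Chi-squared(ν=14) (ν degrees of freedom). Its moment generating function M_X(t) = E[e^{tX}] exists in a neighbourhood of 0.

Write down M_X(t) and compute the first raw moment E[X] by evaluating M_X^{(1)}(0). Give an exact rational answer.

E[X] = M′(0) = 14

M_X(t) = (1 - 2*t)^(-7)
M′(t) = 14/(256*t^8 - 1024*t^7 + 1792*t^6 - 1792*t^5 + 1120*t^4 - 448*t^3 + 112*t^2 - 16*t + 1)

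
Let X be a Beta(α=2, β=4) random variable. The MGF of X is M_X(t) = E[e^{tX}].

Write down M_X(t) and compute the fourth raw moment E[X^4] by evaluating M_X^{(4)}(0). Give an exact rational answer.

E[X^4] = D^4[M](0) = 5/126

M_X(t) = ₁F₁(2; 6; t)
D^4[M](t) = 5*₁F₁(6; 10; t)/126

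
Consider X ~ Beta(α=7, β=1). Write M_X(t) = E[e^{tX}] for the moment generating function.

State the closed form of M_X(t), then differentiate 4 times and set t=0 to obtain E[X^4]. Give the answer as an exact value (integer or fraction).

M_X(t) = ₁F₁(7; 8; t)
M′(t) = 7*₁F₁(8; 9; t)/8
M′′(t) = 7*₁F₁(9; 10; t)/9
M′′′(t) = 7*₁F₁(10; 11; t)/10
M′′′′(t) = 7*₁F₁(11; 12; t)/11

E[X^4] = M′′′′(0) = 7/11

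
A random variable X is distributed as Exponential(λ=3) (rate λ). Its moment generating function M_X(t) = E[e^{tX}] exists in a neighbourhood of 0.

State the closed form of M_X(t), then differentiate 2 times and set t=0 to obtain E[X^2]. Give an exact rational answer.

M_X(t) = 3/(3 - t)
D^2[M](t) = -6/(t^3 - 9*t^2 + 27*t - 27)

E[X^2] = D^2[M](0) = 2/9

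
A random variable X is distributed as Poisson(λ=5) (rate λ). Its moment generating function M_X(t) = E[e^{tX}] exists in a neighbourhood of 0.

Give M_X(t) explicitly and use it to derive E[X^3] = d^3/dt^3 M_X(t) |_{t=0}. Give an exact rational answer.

E[X^3] = M′′′(0) = 205

M_X(t) = e^(5*e^(t) - 5)
M′(t) = 5*e^(-5)*e^(t)*e^(5*e^(t))
M′′(t) = (25*e^(2*t)*e^(5*e^(t)) + 5*e^(t)*e^(5*e^(t)))*e^(-5)
M′′′(t) = (125*e^(3*t)*e^(5*e^(t)) + 75*e^(2*t)*e^(5*e^(t)) + 5*e^(t)*e^(5*e^(t)))*e^(-5)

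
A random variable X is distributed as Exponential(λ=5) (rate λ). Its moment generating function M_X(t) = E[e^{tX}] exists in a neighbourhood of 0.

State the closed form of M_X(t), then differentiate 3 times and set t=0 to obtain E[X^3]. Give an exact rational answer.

M_X(t) = 5/(5 - t)
D^3[M](t) = 30/(t^4 - 20*t^3 + 150*t^2 - 500*t + 625)

E[X^3] = D^3[M](0) = 6/125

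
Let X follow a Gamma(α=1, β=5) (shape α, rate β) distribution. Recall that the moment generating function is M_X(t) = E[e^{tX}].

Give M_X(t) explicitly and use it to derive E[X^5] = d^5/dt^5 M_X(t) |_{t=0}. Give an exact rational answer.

E[X^5] = M^(5)(0) = 24/625

M_X(t) = 5/(5 - t)
M^(5)(t) = 600/(t^6 - 30*t^5 + 375*t^4 - 2500*t^3 + 9375*t^2 - 18750*t + 15625)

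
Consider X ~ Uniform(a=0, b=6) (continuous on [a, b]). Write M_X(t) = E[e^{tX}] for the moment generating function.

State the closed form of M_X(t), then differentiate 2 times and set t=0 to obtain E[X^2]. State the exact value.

M_X(t) = (e^(6*t) - 1)/(6*t)
M′(t) = (6*t*e^(6*t) - e^(6*t) + 1)/(6*t^2)
M′′(t) = (18*t^2*e^(6*t) - 6*t*e^(6*t) + e^(6*t) - 1)/(3*t^3)

E[X^2] = M′′(0) = 12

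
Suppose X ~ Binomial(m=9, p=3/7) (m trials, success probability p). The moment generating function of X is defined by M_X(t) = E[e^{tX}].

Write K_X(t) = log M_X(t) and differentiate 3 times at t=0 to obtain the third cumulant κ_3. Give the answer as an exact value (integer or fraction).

κ_3 = d^3K/dt^3 |_{t=0} = 108/343

M_X(t) = (3*e^(t)/7 + 4/7)^9
K_X(t) = log M_X(t) = 9*log(3*e^(t)/7 + 4/7)
dK/dt = 27*e^(t)/(3*e^(t) + 4)
d^2K/dt^2 = 108*e^(t)/(9*e^(2*t) + 24*e^(t) + 16)
d^3K/dt^3 = (-324*e^(2*t) + 432*e^(t))/(27*e^(3*t) + 108*e^(2*t) + 144*e^(t) + 64)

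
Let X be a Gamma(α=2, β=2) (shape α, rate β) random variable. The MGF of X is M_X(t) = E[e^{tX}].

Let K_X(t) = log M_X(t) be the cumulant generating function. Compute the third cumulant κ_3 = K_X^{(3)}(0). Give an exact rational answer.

M_X(t) = 4/(2 - t)^2
K_X(t) = log M_X(t) = -2*log(2 - t) + 2*log(2)
K′(t) = -2/(t - 2)
K′′(t) = 2/(t^2 - 4*t + 4)
K′′′(t) = -4/(t^3 - 6*t^2 + 12*t - 8)

κ_3 = K′′′(0) = 1/2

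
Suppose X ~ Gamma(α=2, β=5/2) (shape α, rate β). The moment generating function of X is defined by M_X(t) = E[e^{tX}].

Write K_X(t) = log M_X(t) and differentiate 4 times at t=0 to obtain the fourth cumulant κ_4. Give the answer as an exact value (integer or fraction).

M_X(t) = 25/(4*(5/2 - t)^2)
K_X(t) = log M_X(t) = -2*log(5/2 - t) - 2*log(2) + 2*log(5)
D^4[K](t) = 192/(16*t^4 - 160*t^3 + 600*t^2 - 1000*t + 625)

κ_4 = D^4[K](0) = 192/625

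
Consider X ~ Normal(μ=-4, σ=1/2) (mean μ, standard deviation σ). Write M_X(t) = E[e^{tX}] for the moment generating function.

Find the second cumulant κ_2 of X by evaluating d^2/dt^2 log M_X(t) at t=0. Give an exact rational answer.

M_X(t) = e^(t^2/8 - 4*t)
K_X(t) = log M_X(t) = t^2/8 - 4*t
K′(t) = t/4 - 4
K′′(t) = 1/4

κ_2 = K′′(0) = 1/4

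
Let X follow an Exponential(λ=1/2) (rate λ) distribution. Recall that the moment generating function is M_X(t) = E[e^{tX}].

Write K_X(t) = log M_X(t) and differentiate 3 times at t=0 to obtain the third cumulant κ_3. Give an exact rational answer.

M_X(t) = 1/(2*(1/2 - t))
K_X(t) = log M_X(t) = -log(1/2 - t) - log(2)
K′(t) = -2/(2*t - 1)
K′′(t) = 4/(4*t^2 - 4*t + 1)
K′′′(t) = -16/(8*t^3 - 12*t^2 + 6*t - 1)

κ_3 = K′′′(0) = 16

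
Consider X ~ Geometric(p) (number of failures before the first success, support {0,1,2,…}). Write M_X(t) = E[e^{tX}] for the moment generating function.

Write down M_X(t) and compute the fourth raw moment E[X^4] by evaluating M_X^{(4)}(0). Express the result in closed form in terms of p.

M_X(t) = p/(-(1 - p)*e^(t) + 1)

E[X^4] = M^(4)(0) = 1 - 15/p + 50/p^2 - 60/p^3 + 24/p^4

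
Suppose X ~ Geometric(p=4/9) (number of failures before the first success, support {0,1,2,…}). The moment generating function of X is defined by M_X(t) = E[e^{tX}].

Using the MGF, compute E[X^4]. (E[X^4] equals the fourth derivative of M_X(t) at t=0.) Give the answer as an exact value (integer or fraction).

M_X(t) = 4/(9*(1 - 5*e^(t)/9))
D^4[M](t) = (-2500*e^(4*t) - 49500*e^(3*t) - 89100*e^(2*t) - 14580*e^(t))/(3125*e^(5*t) - 28125*e^(4*t) + 101250*e^(3*t) - 182250*e^(2*t) + 164025*e^(t) - 59049)

E[X^4] = D^4[M](0) = 4865/32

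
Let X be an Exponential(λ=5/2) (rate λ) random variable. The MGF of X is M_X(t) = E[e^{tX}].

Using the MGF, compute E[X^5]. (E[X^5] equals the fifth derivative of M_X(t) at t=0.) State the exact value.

E[X^5] = D^5[M](0) = 768/625

M_X(t) = 5/(2*(5/2 - t))
D^5[M](t) = 19200/(64*t^6 - 960*t^5 + 6000*t^4 - 20000*t^3 + 37500*t^2 - 37500*t + 15625)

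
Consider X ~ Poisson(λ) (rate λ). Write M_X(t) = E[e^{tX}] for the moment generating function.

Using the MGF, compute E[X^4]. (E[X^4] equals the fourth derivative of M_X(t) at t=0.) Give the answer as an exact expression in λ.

M_X(t) = e^(λ*(e^(t) - 1))
M′(t) = λ*e^(-λ)*e^(t)*e^(λ*e^(t))
M′′(t) = (λ^2*e^(2*t)*e^(λ*e^(t)) + λ*e^(t)*e^(λ*e^(t)))*e^(-λ)
M′′′(t) = (λ^3*e^(3*t)*e^(λ*e^(t)) + 3*λ^2*e^(2*t)*e^(λ*e^(t)) + λ*e^(t)*e^(λ*e^(t)))*e^(-λ)
M′′′′(t) = (λ^4*e^(4*t)*e^(λ*e^(t)) + 6*λ^3*e^(3*t)*e^(λ*e^(t)) + 7*λ^2*e^(2*t)*e^(λ*e^(t)) + λ*e^(t)*e^(λ*e^(t)))*e^(-λ)

E[X^4] = M′′′′(0) = λ*(λ^3 + 6*λ^2 + 7*λ + 1)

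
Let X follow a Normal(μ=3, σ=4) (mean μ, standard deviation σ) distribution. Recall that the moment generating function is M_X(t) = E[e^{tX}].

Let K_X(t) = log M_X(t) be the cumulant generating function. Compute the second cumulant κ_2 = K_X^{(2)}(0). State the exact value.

κ_2 = D^2[K](0) = 16

M_X(t) = e^(8*t^2 + 3*t)
K_X(t) = log M_X(t) = 8*t^2 + 3*t
D^2[K](t) = 16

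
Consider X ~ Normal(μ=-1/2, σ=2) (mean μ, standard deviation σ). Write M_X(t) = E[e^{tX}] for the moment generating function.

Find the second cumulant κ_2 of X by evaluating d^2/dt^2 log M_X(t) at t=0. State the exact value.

κ_2 = D^2[K](0) = 4

M_X(t) = e^(2*t^2 - t/2)
K_X(t) = log M_X(t) = 2*t^2 - t/2
D^2[K](t) = 4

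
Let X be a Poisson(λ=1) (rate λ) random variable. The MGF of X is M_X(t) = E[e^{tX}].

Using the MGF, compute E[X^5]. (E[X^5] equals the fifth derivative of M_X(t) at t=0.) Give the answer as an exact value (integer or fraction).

M_X(t) = e^(e^(t) - 1)
M^(5)(t) = (e^(5*t)*e^(e^(t)) + 10*e^(4*t)*e^(e^(t)) + 25*e^(3*t)*e^(e^(t)) + 15*e^(2*t)*e^(e^(t)) + e^(t)*e^(e^(t)))*e^(-1)

E[X^5] = M^(5)(0) = 52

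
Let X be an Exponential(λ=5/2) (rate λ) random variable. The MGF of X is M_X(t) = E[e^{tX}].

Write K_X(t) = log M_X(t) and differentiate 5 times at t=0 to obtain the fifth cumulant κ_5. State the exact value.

M_X(t) = 5/(2*(5/2 - t))
K_X(t) = log M_X(t) = -log(5/2 - t) - log(2) + log(5)
K^(5)(t) = -768/(32*t^5 - 400*t^4 + 2000*t^3 - 5000*t^2 + 6250*t - 3125)

κ_5 = K^(5)(0) = 768/3125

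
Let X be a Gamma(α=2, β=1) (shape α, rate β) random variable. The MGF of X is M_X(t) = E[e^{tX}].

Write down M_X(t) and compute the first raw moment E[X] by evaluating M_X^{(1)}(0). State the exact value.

M_X(t) = (1 - t)^(-2)
D[M](t) = -2/(t^3 - 3*t^2 + 3*t - 1)

E[X] = D[M](0) = 2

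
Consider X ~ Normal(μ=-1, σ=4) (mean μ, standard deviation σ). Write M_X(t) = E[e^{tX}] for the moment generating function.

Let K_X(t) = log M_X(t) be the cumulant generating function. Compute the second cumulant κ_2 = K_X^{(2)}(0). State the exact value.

κ_2 = K^(2)(0) = 16

M_X(t) = e^(8*t^2 - t)
K_X(t) = log M_X(t) = 8*t^2 - t
K^(2)(t) = 16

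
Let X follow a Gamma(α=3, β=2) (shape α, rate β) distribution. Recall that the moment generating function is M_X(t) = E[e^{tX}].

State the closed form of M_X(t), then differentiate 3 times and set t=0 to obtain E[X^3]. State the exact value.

M_X(t) = 8/(2 - t)^3
M′(t) = 24/(t^4 - 8*t^3 + 24*t^2 - 32*t + 16)
M′′(t) = -96/(t^5 - 10*t^4 + 40*t^3 - 80*t^2 + 80*t - 32)
M′′′(t) = 480/(t^6 - 12*t^5 + 60*t^4 - 160*t^3 + 240*t^2 - 192*t + 64)

E[X^3] = M′′′(0) = 15/2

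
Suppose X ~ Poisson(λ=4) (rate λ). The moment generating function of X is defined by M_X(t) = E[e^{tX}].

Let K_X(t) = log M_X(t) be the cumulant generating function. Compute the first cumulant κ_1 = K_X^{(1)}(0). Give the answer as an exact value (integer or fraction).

M_X(t) = e^(4*e^(t) - 4)
K_X(t) = log M_X(t) = 4*e^(t) - 4
K′(t) = 4*e^(t)

κ_1 = K′(0) = 4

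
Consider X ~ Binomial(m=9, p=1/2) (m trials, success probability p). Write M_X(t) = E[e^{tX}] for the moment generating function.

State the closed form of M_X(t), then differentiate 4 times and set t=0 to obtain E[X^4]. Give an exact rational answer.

E[X^4] = d^4M/dt^4 |_{t=0} = 1395/2

M_X(t) = (e^(t)/2 + 1/2)^9
dM/dt = 9*e^(9*t)/512 + 9*e^(8*t)/64 + 63*e^(7*t)/128 + 63*e^(6*t)/64 + 315*e^(5*t)/256 + 63*e^(4*t)/64 + 63*e^(3*t)/128 + 9*e^(2*t)/64 + 9*e^(t)/512
d^2M/dt^2 = 81*e^(9*t)/512 + 9*e^(8*t)/8 + 441*e^(7*t)/128 + 189*e^(6*t)/32 + 1575*e^(5*t)/256 + 63*e^(4*t)/16 + 189*e^(3*t)/128 + 9*e^(2*t)/32 + 9*e^(t)/512
d^3M/dt^3 = 729*e^(9*t)/512 + 9*e^(8*t) + 3087*e^(7*t)/128 + 567*e^(6*t)/16 + 7875*e^(5*t)/256 + 63*e^(4*t)/4 + 567*e^(3*t)/128 + 9*e^(2*t)/16 + 9*e^(t)/512
d^4M/dt^4 = 6561*e^(9*t)/512 + 72*e^(8*t) + 21609*e^(7*t)/128 + 1701*e^(6*t)/8 + 39375*e^(5*t)/256 + 63*e^(4*t) + 1701*e^(3*t)/128 + 9*e^(2*t)/8 + 9*e^(t)/512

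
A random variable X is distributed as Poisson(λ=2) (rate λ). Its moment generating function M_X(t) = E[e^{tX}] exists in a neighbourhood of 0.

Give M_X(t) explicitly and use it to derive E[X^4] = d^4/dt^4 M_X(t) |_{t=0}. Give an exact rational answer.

E[X^4] = M^(4)(0) = 94

M_X(t) = e^(2*e^(t) - 2)
M^(4)(t) = (16*e^(4*t)*e^(2*e^(t)) + 48*e^(3*t)*e^(2*e^(t)) + 28*e^(2*t)*e^(2*e^(t)) + 2*e^(t)*e^(2*e^(t)))*e^(-2)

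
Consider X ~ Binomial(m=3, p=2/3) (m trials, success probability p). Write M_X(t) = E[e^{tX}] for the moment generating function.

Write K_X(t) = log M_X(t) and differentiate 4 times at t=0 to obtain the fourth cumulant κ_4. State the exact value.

κ_4 = d^4K/dt^4 |_{t=0} = -2/9

M_X(t) = (2*e^(t)/3 + 1/3)^3
K_X(t) = log M_X(t) = 3*log(2*e^(t)/3 + 1/3)
dK/dt = 6*e^(t)/(2*e^(t) + 1)
d^2K/dt^2 = 6*e^(t)/(4*e^(2*t) + 4*e^(t) + 1)
d^3K/dt^3 = (-12*e^(2*t) + 6*e^(t))/(8*e^(3*t) + 12*e^(2*t) + 6*e^(t) + 1)
d^4K/dt^4 = (24*e^(3*t) - 48*e^(2*t) + 6*e^(t))/(16*e^(4*t) + 32*e^(3*t) + 24*e^(2*t) + 8*e^(t) + 1)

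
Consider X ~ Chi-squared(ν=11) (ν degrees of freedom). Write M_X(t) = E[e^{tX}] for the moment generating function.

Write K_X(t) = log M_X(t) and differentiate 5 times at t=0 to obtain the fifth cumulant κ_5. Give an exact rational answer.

M_X(t) = (1 - 2*t)^(-11/2)
K_X(t) = log M_X(t) = -11*log(1 - 2*t)/2
K′(t) = -11/(2*t - 1)
K′′(t) = 22/(4*t^2 - 4*t + 1)
K′′′(t) = -88/(8*t^3 - 12*t^2 + 6*t - 1)
K′′′′(t) = 528/(16*t^4 - 32*t^3 + 24*t^2 - 8*t + 1)
K′′′′′(t) = -4224/(32*t^5 - 80*t^4 + 80*t^3 - 40*t^2 + 10*t - 1)

κ_5 = K′′′′′(0) = 4224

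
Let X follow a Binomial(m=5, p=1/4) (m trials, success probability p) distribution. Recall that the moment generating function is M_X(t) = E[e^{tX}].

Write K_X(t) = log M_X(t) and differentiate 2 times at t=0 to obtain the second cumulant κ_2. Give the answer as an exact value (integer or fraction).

M_X(t) = (e^(t)/4 + 3/4)^5
K_X(t) = log M_X(t) = 5*log(e^(t)/4 + 3/4)
K′(t) = 5*e^(t)/(e^(t) + 3)
K′′(t) = 15*e^(t)/(e^(2*t) + 6*e^(t) + 9)

κ_2 = K′′(0) = 15/16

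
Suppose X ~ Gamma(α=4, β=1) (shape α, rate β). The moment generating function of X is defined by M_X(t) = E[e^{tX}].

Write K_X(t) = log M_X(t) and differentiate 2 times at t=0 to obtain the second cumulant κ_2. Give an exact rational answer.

κ_2 = D^2[K](0) = 4

M_X(t) = (1 - t)^(-4)
K_X(t) = log M_X(t) = -4*log(1 - t)
D^2[K](t) = 4/(t^2 - 2*t + 1)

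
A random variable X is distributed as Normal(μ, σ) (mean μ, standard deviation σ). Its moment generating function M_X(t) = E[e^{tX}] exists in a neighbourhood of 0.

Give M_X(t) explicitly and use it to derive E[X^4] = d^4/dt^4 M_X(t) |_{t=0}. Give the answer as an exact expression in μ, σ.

E[X^4] = d^4M/dt^4 |_{t=0} = μ^4 + 6*μ^2*σ^2 + 3*σ^4

M_X(t) = e^(μ*t + σ^2*t^2/2)
dM/dt = μ*e^(μ*t)*e^(σ^2*t^2/2) + σ^2*t*e^(μ*t)*e^(σ^2*t^2/2)
d^2M/dt^2 = μ^2*e^(μ*t)*e^(σ^2*t^2/2) + 2*μ*σ^2*t*e^(μ*t)*e^(σ^2*t^2/2) + σ^4*t^2*e^(μ*t)*e^(σ^2*t^2/2) + σ^2*e^(μ*t)*e^(σ^2*t^2/2)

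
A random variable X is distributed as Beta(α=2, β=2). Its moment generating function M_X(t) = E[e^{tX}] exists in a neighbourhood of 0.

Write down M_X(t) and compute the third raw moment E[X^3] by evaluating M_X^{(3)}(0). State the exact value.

E[X^3] = M^(3)(0) = 1/5

M_X(t) = ₁F₁(2; 4; t)
M^(3)(t) = ₁F₁(5; 7; t)/5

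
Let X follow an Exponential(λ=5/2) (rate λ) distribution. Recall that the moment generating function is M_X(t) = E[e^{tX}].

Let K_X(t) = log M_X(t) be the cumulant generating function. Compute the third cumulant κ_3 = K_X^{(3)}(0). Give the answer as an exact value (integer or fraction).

M_X(t) = 5/(2*(5/2 - t))
K_X(t) = log M_X(t) = -log(5/2 - t) - log(2) + log(5)
K^(3)(t) = -16/(8*t^3 - 60*t^2 + 150*t - 125)

κ_3 = K^(3)(0) = 16/125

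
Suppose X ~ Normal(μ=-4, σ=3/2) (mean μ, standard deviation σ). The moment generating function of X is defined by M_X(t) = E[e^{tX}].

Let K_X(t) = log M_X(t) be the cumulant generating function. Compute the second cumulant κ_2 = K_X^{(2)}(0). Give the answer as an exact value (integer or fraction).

M_X(t) = e^(9*t^2/8 - 4*t)
K_X(t) = log M_X(t) = 9*t^2/8 - 4*t
K′(t) = 9*t/4 - 4
K′′(t) = 9/4

κ_2 = K′′(0) = 9/4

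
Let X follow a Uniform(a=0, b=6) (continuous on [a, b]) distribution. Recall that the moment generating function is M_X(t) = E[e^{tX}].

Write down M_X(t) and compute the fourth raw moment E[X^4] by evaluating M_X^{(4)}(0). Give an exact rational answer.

M_X(t) = (e^(6*t) - 1)/(6*t)
D^4[M](t) = (216*t^4*e^(6*t) - 144*t^3*e^(6*t) + 72*t^2*e^(6*t) - 24*t*e^(6*t) + 4*e^(6*t) - 4)/t^5

E[X^4] = D^4[M](0) = 1296/5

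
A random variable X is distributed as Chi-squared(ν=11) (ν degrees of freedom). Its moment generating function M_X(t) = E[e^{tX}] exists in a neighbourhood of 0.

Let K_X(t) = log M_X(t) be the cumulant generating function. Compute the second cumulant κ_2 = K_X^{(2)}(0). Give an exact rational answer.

M_X(t) = (1 - 2*t)^(-11/2)
K_X(t) = log M_X(t) = -11*log(1 - 2*t)/2
D^2[K](t) = 22/(4*t^2 - 4*t + 1)

κ_2 = D^2[K](0) = 22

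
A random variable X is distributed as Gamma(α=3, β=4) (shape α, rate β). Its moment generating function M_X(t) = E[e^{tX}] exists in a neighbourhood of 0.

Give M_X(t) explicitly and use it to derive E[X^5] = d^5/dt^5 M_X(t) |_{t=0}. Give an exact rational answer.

M_X(t) = 64/(4 - t)^3
M^(5)(t) = 161280/(t^8 - 32*t^7 + 448*t^6 - 3584*t^5 + 17920*t^4 - 57344*t^3 + 114688*t^2 - 131072*t + 65536)

E[X^5] = M^(5)(0) = 315/128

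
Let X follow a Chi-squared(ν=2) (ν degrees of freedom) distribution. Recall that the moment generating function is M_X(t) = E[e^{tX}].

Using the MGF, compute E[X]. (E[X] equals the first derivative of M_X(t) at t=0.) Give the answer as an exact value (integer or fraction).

E[X] = dM/dt |_{t=0} = 2

M_X(t) = 1/(1 - 2*t)
dM/dt = 2/(4*t^2 - 4*t + 1)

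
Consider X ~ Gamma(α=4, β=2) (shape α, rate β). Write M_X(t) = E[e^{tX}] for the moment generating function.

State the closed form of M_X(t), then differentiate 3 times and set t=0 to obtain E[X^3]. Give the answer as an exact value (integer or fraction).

M_X(t) = 16/(2 - t)^4
M′(t) = -64/(t^5 - 10*t^4 + 40*t^3 - 80*t^2 + 80*t - 32)
M′′(t) = 320/(t^6 - 12*t^5 + 60*t^4 - 160*t^3 + 240*t^2 - 192*t + 64)
M′′′(t) = -1920/(t^7 - 14*t^6 + 84*t^5 - 280*t^4 + 560*t^3 - 672*t^2 + 448*t - 128)

E[X^3] = M′′′(0) = 15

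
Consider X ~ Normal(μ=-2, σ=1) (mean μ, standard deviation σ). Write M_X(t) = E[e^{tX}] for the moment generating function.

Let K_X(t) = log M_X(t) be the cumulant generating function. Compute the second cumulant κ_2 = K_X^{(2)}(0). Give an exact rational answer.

κ_2 = D^2[K](0) = 1

M_X(t) = e^(t^2/2 - 2*t)
K_X(t) = log M_X(t) = t^2/2 - 2*t
D^2[K](t) = 1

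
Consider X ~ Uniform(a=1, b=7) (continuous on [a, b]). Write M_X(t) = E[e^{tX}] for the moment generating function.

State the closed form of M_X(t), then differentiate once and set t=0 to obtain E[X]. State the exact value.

E[X] = M^(1)(0) = 4

M_X(t) = (e^(7*t) - e^(t))/(6*t)
M^(1)(t) = (7*t*e^(7*t) - t*e^(t) - e^(7*t) + e^(t))/(6*t^2)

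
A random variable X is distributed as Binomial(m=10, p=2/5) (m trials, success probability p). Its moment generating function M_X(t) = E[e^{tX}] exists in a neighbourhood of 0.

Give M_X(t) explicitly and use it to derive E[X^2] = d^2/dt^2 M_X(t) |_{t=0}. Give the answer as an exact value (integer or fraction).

E[X^2] = D^2[M](0) = 92/5

M_X(t) = (2*e^(t)/5 + 3/5)^10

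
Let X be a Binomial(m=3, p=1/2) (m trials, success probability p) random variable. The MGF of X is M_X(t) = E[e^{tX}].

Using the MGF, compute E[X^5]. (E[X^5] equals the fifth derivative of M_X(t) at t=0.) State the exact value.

E[X^5] = d^5M/dt^5 |_{t=0} = 171/4

M_X(t) = (e^(t)/2 + 1/2)^3
dM/dt = 3*e^(3*t)/8 + 3*e^(2*t)/4 + 3*e^(t)/8
d^2M/dt^2 = 9*e^(3*t)/8 + 3*e^(2*t)/2 + 3*e^(t)/8
d^3M/dt^3 = 27*e^(3*t)/8 + 3*e^(2*t) + 3*e^(t)/8
d^4M/dt^4 = 81*e^(3*t)/8 + 6*e^(2*t) + 3*e^(t)/8
d^5M/dt^5 = 243*e^(3*t)/8 + 12*e^(2*t) + 3*e^(t)/8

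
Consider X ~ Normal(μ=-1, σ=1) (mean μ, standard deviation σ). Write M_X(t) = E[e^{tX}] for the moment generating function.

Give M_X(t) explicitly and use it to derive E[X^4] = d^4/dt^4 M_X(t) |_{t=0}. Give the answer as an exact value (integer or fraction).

M_X(t) = e^(t^2/2 - t)
D^4[M](t) = (t^4*e^(t^2/2) - 4*t^3*e^(t^2/2) + 12*t^2*e^(t^2/2) - 16*t*e^(t^2/2) + 10*e^(t^2/2))*e^(-t)

E[X^4] = D^4[M](0) = 10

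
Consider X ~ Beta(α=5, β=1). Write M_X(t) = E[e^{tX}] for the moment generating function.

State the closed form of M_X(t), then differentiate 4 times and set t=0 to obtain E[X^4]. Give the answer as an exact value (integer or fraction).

E[X^4] = d^4M/dt^4 |_{t=0} = 5/9

M_X(t) = ₁F₁(5; 6; t)
dM/dt = 5*₁F₁(6; 7; t)/6
d^2M/dt^2 = 5*₁F₁(7; 8; t)/7
d^3M/dt^3 = 5*₁F₁(8; 9; t)/8
d^4M/dt^4 = 5*₁F₁(9; 10; t)/9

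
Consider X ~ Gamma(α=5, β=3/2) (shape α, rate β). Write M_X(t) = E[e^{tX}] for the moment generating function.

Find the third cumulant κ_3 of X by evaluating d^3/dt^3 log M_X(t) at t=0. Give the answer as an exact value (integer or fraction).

M_X(t) = 243/(32*(3/2 - t)^5)
K_X(t) = log M_X(t) = -5*log(3/2 - t) - 5*log(2) + 5*log(3)
K^(3)(t) = -80/(8*t^3 - 36*t^2 + 54*t - 27)

κ_3 = K^(3)(0) = 80/27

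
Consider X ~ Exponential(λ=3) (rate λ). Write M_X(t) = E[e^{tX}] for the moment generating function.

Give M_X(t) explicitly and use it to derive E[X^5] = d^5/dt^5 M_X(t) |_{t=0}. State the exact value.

M_X(t) = 3/(3 - t)
M′(t) = 3/(t^2 - 6*t + 9)
M′′(t) = -6/(t^3 - 9*t^2 + 27*t - 27)
M′′′(t) = 18/(t^4 - 12*t^3 + 54*t^2 - 108*t + 81)
M′′′′(t) = -72/(t^5 - 15*t^4 + 90*t^3 - 270*t^2 + 405*t - 243)
M′′′′′(t) = 360/(t^6 - 18*t^5 + 135*t^4 - 540*t^3 + 1215*t^2 - 1458*t + 729)

E[X^5] = M′′′′′(0) = 40/81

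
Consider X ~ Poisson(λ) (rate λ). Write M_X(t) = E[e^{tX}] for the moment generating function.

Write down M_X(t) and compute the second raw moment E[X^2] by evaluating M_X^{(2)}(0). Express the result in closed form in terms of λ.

E[X^2] = M^(2)(0) = λ*(λ + 1)

M_X(t) = e^(λ*(e^(t) - 1))
M^(2)(t) = (λ^2*e^(2*t)*e^(λ*e^(t)) + λ*e^(t)*e^(λ*e^(t)))*e^(-λ)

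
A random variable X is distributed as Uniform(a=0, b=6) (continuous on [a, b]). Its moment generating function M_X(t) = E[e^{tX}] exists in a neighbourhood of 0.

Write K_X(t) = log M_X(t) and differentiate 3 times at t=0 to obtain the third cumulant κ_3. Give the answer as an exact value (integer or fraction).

κ_3 = K^(3)(0) = 0

M_X(t) = (e^(6*t) - 1)/(6*t)
K_X(t) = log M_X(t) = -log(t) + log(e^(6*t) - 1) - log(6)
K^(3)(t) = (216*t^3*e^(12*t) + 216*t^3*e^(6*t) - 2*e^(18*t) + 6*e^(12*t) - 6*e^(6*t) + 2)/(t^3*e^(18*t) - 3*t^3*e^(12*t) + 3*t^3*e^(6*t) - t^3)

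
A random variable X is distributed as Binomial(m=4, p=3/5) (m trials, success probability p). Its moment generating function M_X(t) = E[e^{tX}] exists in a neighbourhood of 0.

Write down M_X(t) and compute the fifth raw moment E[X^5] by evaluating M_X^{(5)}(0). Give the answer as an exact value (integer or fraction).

M_X(t) = (3*e^(t)/5 + 2/5)^4
D^5[M](t) = 82944*e^(4*t)/625 + 52488*e^(3*t)/625 + 6912*e^(2*t)/625 + 96*e^(t)/625

E[X^5] = D^5[M](0) = 28488/125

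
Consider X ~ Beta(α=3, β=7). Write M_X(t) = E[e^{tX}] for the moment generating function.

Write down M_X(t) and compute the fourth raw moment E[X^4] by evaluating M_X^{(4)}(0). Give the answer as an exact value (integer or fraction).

M_X(t) = ₁F₁(3; 10; t)
dM/dt = 3*₁F₁(4; 11; t)/10
d^2M/dt^2 = 6*₁F₁(5; 12; t)/55
d^3M/dt^3 = ₁F₁(6; 13; t)/22
d^4M/dt^4 = 3*₁F₁(7; 14; t)/143

E[X^4] = d^4M/dt^4 |_{t=0} = 3/143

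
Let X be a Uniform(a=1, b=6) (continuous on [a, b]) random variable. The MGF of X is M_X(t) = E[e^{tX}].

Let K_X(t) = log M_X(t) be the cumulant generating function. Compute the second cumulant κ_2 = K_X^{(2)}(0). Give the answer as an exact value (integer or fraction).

κ_2 = d^2K/dt^2 |_{t=0} = 25/12

M_X(t) = (e^(6*t) - e^(t))/(5*t)
K_X(t) = log M_X(t) = -log(t) + log(e^(6*t) - e^(t)) - log(5)
dK/dt = (6*t*e^(5*t) - t - e^(5*t) + 1)/(t*e^(5*t) - t)
d^2K/dt^2 = (-25*t^2*e^(5*t) + e^(10*t) - 2*e^(5*t) + 1)/(t^2*e^(10*t) - 2*t^2*e^(5*t) + t^2)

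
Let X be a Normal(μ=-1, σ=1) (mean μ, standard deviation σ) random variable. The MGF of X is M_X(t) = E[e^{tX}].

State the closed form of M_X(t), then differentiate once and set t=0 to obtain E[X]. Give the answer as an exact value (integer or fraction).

M_X(t) = e^(t^2/2 - t)
M′(t) = t*e^(-t)*e^(t^2/2) - e^(-t)*e^(t^2/2)

E[X] = M′(0) = -1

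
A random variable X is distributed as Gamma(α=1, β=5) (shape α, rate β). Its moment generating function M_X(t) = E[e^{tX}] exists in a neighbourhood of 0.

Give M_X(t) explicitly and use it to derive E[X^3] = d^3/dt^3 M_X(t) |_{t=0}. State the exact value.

M_X(t) = 5/(5 - t)
M^(3)(t) = 30/(t^4 - 20*t^3 + 150*t^2 - 500*t + 625)

E[X^3] = M^(3)(0) = 6/125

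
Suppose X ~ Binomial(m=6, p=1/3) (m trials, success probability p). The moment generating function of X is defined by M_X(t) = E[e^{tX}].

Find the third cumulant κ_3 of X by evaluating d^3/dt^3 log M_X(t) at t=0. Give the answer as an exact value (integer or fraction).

M_X(t) = (e^(t)/3 + 2/3)^6
K_X(t) = log M_X(t) = 6*log(e^(t)/3 + 2/3)
dK/dt = 6*e^(t)/(e^(t) + 2)
d^2K/dt^2 = 12*e^(t)/(e^(2*t) + 4*e^(t) + 4)
d^3K/dt^3 = (-12*e^(2*t) + 24*e^(t))/(e^(3*t) + 6*e^(2*t) + 12*e^(t) + 8)

κ_3 = d^3K/dt^3 |_{t=0} = 4/9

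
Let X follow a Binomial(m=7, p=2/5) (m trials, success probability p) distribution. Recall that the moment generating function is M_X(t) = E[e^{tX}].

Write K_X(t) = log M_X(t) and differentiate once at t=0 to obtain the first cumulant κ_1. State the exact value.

M_X(t) = (2*e^(t)/5 + 3/5)^7
K_X(t) = log M_X(t) = 7*log(2*e^(t)/5 + 3/5)
D[K](t) = 14*e^(t)/(2*e^(t) + 3)

κ_1 = D[K](0) = 14/5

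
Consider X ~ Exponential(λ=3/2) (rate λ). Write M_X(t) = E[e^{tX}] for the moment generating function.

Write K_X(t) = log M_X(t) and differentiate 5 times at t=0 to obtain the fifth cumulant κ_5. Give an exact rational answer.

M_X(t) = 3/(2*(3/2 - t))
K_X(t) = log M_X(t) = -log(3/2 - t) - log(2) + log(3)
D^5[K](t) = -768/(32*t^5 - 240*t^4 + 720*t^3 - 1080*t^2 + 810*t - 243)

κ_5 = D^5[K](0) = 256/81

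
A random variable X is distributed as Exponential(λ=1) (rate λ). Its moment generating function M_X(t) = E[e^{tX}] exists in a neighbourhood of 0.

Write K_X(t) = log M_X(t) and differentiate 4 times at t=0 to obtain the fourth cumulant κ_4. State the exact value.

M_X(t) = 1/(1 - t)
K_X(t) = log M_X(t) = -log(1 - t)
dK/dt = -1/(t - 1)
d^2K/dt^2 = 1/(t^2 - 2*t + 1)
d^3K/dt^3 = -2/(t^3 - 3*t^2 + 3*t - 1)
d^4K/dt^4 = 6/(t^4 - 4*t^3 + 6*t^2 - 4*t + 1)

κ_4 = d^4K/dt^4 |_{t=0} = 6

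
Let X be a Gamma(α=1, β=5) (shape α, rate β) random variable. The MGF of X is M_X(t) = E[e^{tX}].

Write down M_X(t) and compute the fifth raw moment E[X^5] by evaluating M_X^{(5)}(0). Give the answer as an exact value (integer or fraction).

E[X^5] = d^5M/dt^5 |_{t=0} = 24/625

M_X(t) = 5/(5 - t)
dM/dt = 5/(t^2 - 10*t + 25)
d^2M/dt^2 = -10/(t^3 - 15*t^2 + 75*t - 125)
d^3M/dt^3 = 30/(t^4 - 20*t^3 + 150*t^2 - 500*t + 625)
d^4M/dt^4 = -120/(t^5 - 25*t^4 + 250*t^3 - 1250*t^2 + 3125*t - 3125)
d^5M/dt^5 = 600/(t^6 - 30*t^5 + 375*t^4 - 2500*t^3 + 9375*t^2 - 18750*t + 15625)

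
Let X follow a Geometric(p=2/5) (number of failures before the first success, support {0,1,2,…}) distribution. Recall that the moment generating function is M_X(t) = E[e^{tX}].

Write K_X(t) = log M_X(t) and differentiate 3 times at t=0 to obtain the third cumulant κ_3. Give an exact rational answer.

M_X(t) = 2/(5*(1 - 3*e^(t)/5))
K_X(t) = log M_X(t) = -log(1 - 3*e^(t)/5) - log(5) + log(2)
dK/dt = -3*e^(t)/(3*e^(t) - 5)
d^2K/dt^2 = 15*e^(t)/(9*e^(2*t) - 30*e^(t) + 25)
d^3K/dt^3 = (-45*e^(2*t) - 75*e^(t))/(27*e^(3*t) - 135*e^(2*t) + 225*e^(t) - 125)

κ_3 = d^3K/dt^3 |_{t=0} = 15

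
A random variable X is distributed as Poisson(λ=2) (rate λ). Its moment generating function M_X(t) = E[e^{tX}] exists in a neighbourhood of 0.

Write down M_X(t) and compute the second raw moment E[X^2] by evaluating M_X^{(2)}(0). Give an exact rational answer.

M_X(t) = e^(2*e^(t) - 2)
D^2[M](t) = (4*e^(2*t)*e^(2*e^(t)) + 2*e^(t)*e^(2*e^(t)))*e^(-2)

E[X^2] = D^2[M](0) = 6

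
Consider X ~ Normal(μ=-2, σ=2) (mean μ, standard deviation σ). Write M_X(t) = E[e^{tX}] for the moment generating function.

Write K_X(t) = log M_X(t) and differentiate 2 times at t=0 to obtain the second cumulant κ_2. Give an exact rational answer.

M_X(t) = e^(2*t^2 - 2*t)
K_X(t) = log M_X(t) = 2*t^2 - 2*t
D^2[K](t) = 4

κ_2 = D^2[K](0) = 4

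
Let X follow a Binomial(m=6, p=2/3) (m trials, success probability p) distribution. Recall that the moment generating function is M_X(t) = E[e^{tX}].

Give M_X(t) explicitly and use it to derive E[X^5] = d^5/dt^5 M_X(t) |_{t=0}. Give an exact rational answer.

E[X^5] = d^5M/dt^5 |_{t=0} = 51268/27

M_X(t) = (2*e^(t)/3 + 1/3)^6
dM/dt = 128*e^(6*t)/243 + 320*e^(5*t)/243 + 320*e^(4*t)/243 + 160*e^(3*t)/243 + 40*e^(2*t)/243 + 4*e^(t)/243
d^2M/dt^2 = 256*e^(6*t)/81 + 1600*e^(5*t)/243 + 1280*e^(4*t)/243 + 160*e^(3*t)/81 + 80*e^(2*t)/243 + 4*e^(t)/243
d^3M/dt^3 = 512*e^(6*t)/27 + 8000*e^(5*t)/243 + 5120*e^(4*t)/243 + 160*e^(3*t)/27 + 160*e^(2*t)/243 + 4*e^(t)/243
d^4M/dt^4 = 1024*e^(6*t)/9 + 40000*e^(5*t)/243 + 20480*e^(4*t)/243 + 160*e^(3*t)/9 + 320*e^(2*t)/243 + 4*e^(t)/243
d^5M/dt^5 = 2048*e^(6*t)/3 + 200000*e^(5*t)/243 + 81920*e^(4*t)/243 + 160*e^(3*t)/3 + 640*e^(2*t)/243 + 4*e^(t)/243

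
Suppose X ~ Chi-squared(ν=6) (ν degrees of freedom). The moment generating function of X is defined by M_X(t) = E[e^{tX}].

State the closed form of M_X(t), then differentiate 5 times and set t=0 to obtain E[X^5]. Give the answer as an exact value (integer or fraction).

M_X(t) = (1 - 2*t)^(-3)
M′(t) = 6/(16*t^4 - 32*t^3 + 24*t^2 - 8*t + 1)
M′′(t) = -48/(32*t^5 - 80*t^4 + 80*t^3 - 40*t^2 + 10*t - 1)
M′′′(t) = 480/(64*t^6 - 192*t^5 + 240*t^4 - 160*t^3 + 60*t^2 - 12*t + 1)
M′′′′(t) = -5760/(128*t^7 - 448*t^6 + 672*t^5 - 560*t^4 + 280*t^3 - 84*t^2 + 14*t - 1)
M′′′′′(t) = 80640/(256*t^8 - 1024*t^7 + 1792*t^6 - 1792*t^5 + 1120*t^4 - 448*t^3 + 112*t^2 - 16*t + 1)

E[X^5] = M′′′′′(0) = 80640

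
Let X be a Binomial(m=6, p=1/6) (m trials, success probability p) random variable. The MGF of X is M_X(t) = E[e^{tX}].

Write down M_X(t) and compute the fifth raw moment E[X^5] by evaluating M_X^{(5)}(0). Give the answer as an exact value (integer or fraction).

M_X(t) = (e^(t)/6 + 5/6)^6
M′(t) = e^(6*t)/7776 + 25*e^(5*t)/7776 + 125*e^(4*t)/3888 + 625*e^(3*t)/3888 + 3125*e^(2*t)/7776 + 3125*e^(t)/7776
M′′(t) = e^(6*t)/1296 + 125*e^(5*t)/7776 + 125*e^(4*t)/972 + 625*e^(3*t)/1296 + 3125*e^(2*t)/3888 + 3125*e^(t)/7776
M′′′(t) = e^(6*t)/216 + 625*e^(5*t)/7776 + 125*e^(4*t)/243 + 625*e^(3*t)/432 + 3125*e^(2*t)/1944 + 3125*e^(t)/7776
M′′′′(t) = e^(6*t)/36 + 3125*e^(5*t)/7776 + 500*e^(4*t)/243 + 625*e^(3*t)/144 + 3125*e^(2*t)/972 + 3125*e^(t)/7776
M′′′′′(t) = e^(6*t)/6 + 15625*e^(5*t)/7776 + 2000*e^(4*t)/243 + 625*e^(3*t)/48 + 3125*e^(2*t)/486 + 3125*e^(t)/7776

E[X^5] = M′′′′′(0) = 817/27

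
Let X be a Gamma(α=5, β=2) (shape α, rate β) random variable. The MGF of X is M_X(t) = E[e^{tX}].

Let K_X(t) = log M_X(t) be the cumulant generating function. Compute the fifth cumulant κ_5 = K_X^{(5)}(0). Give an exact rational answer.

κ_5 = K′′′′′(0) = 15/4

M_X(t) = 32/(2 - t)^5
K_X(t) = log M_X(t) = -5*log(2 - t) + 5*log(2)
K′(t) = -5/(t - 2)
K′′(t) = 5/(t^2 - 4*t + 4)
K′′′(t) = -10/(t^3 - 6*t^2 + 12*t - 8)
K′′′′(t) = 30/(t^4 - 8*t^3 + 24*t^2 - 32*t + 16)
K′′′′′(t) = -120/(t^5 - 10*t^4 + 40*t^3 - 80*t^2 + 80*t - 32)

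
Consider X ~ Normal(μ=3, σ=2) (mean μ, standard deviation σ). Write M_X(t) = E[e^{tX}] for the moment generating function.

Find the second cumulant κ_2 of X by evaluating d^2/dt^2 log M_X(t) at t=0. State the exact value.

κ_2 = K′′(0) = 4

M_X(t) = e^(2*t^2 + 3*t)
K_X(t) = log M_X(t) = 2*t^2 + 3*t
K′(t) = 4*t + 3
K′′(t) = 4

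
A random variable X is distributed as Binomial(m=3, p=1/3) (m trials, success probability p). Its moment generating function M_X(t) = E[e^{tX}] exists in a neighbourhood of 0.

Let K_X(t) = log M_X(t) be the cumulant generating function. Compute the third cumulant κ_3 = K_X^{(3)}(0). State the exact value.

M_X(t) = (e^(t)/3 + 2/3)^3
K_X(t) = log M_X(t) = 3*log(e^(t)/3 + 2/3)
dK/dt = 3*e^(t)/(e^(t) + 2)
d^2K/dt^2 = 6*e^(t)/(e^(2*t) + 4*e^(t) + 4)
d^3K/dt^3 = (-6*e^(2*t) + 12*e^(t))/(e^(3*t) + 6*e^(2*t) + 12*e^(t) + 8)

κ_3 = d^3K/dt^3 |_{t=0} = 2/9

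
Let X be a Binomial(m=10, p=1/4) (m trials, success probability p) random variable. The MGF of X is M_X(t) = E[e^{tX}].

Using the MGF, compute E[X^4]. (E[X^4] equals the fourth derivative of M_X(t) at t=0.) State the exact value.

M_X(t) = (e^(t)/4 + 3/4)^10

E[X^4] = D^4[M](0) = 2065/16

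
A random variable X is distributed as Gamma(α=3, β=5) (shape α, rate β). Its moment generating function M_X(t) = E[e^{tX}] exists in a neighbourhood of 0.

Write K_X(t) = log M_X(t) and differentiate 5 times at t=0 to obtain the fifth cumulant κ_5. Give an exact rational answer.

M_X(t) = 125/(5 - t)^3
K_X(t) = log M_X(t) = -3*log(5 - t) + 3*log(5)
K^(5)(t) = -72/(t^5 - 25*t^4 + 250*t^3 - 1250*t^2 + 3125*t - 3125)

κ_5 = K^(5)(0) = 72/3125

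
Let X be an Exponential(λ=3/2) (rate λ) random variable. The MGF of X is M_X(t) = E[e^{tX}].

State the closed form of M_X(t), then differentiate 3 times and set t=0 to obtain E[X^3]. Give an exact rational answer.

M_X(t) = 3/(2*(3/2 - t))
M^(3)(t) = 144/(16*t^4 - 96*t^3 + 216*t^2 - 216*t + 81)

E[X^3] = M^(3)(0) = 16/9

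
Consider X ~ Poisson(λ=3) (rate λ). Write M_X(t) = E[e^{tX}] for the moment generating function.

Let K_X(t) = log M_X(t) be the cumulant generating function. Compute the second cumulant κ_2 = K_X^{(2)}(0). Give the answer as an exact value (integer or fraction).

κ_2 = D^2[K](0) = 3

M_X(t) = e^(3*e^(t) - 3)
K_X(t) = log M_X(t) = 3*e^(t) - 3
D^2[K](t) = 3*e^(t)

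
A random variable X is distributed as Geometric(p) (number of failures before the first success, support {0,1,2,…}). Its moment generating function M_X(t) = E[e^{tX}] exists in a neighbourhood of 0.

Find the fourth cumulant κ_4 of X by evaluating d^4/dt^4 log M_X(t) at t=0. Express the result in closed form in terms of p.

κ_4 = K′′′′(0) = (-p^3 + 7*p^2 - 12*p + 6)/p^4

M_X(t) = p/(-(1 - p)*e^(t) + 1)
K_X(t) = log M_X(t) = log(p) - log(-(1 - p)*e^(t) + 1)
K′(t) = (-p*e^(t) + e^(t))/(p*e^(t) - e^(t) + 1)
K′′(t) = (-p*e^(t) + e^(t))/(p^2*e^(2*t) - 2*p*e^(2*t) + 2*p*e^(t) + e^(2*t) - 2*e^(t) + 1)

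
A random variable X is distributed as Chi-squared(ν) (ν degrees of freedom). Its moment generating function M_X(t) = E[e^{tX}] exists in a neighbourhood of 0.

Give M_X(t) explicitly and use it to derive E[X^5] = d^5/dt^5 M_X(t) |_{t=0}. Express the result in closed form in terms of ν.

E[X^5] = M^(5)(0) = ν*(ν^4 + 20*ν^3 + 140*ν^2 + 400*ν + 384)

M_X(t) = (1 - 2*t)^(-ν/2)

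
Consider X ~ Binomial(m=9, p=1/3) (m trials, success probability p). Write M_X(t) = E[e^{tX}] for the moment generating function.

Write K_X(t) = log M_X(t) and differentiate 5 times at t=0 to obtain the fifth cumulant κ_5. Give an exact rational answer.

M_X(t) = (e^(t)/3 + 2/3)^9
K_X(t) = log M_X(t) = 9*log(e^(t)/3 + 2/3)
dK/dt = 9*e^(t)/(e^(t) + 2)
d^2K/dt^2 = 18*e^(t)/(e^(2*t) + 4*e^(t) + 4)
d^3K/dt^3 = (-18*e^(2*t) + 36*e^(t))/(e^(3*t) + 6*e^(2*t) + 12*e^(t) + 8)
d^4K/dt^4 = (18*e^(3*t) - 144*e^(2*t) + 72*e^(t))/(e^(4*t) + 8*e^(3*t) + 24*e^(2*t) + 32*e^(t) + 16)
d^5K/dt^5 = (-18*e^(4*t) + 396*e^(3*t) - 792*e^(2*t) + 144*e^(t))/(e^(5*t) + 10*e^(4*t) + 40*e^(3*t) + 80*e^(2*t) + 80*e^(t) + 32)

κ_5 = d^5K/dt^5 |_{t=0} = -10/9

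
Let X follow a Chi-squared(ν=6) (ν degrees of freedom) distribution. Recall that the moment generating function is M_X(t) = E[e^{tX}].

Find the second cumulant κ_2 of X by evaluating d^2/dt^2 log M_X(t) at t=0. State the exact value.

M_X(t) = (1 - 2*t)^(-3)
K_X(t) = log M_X(t) = -3*log(1 - 2*t)
K^(2)(t) = 12/(4*t^2 - 4*t + 1)

κ_2 = K^(2)(0) = 12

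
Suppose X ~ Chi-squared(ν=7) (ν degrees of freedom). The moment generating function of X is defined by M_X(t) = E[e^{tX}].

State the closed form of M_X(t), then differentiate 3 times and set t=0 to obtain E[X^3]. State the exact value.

M_X(t) = (1 - 2*t)^(-7/2)
M^(3)(t) = 693/(64*t^6*√(1 - 2*t) - 192*t^5*√(1 - 2*t) + 240*t^4*√(1 - 2*t) - 160*t^3*√(1 - 2*t) + 60*t^2*√(1 - 2*t) - 12*t*√(1 - 2*t) + √(1 - 2*t))

E[X^3] = M^(3)(0) = 693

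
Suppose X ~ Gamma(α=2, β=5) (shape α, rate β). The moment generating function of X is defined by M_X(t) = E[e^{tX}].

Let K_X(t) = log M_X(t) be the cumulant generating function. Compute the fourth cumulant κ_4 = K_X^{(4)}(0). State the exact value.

κ_4 = D^4[K](0) = 12/625

M_X(t) = 25/(5 - t)^2
K_X(t) = log M_X(t) = -2*log(5 - t) + 2*log(5)
D^4[K](t) = 12/(t^4 - 20*t^3 + 150*t^2 - 500*t + 625)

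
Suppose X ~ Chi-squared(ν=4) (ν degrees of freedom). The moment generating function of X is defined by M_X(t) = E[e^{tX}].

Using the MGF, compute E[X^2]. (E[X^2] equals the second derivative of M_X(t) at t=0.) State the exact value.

E[X^2] = d^2M/dt^2 |_{t=0} = 24

M_X(t) = (1 - 2*t)^(-2)
dM/dt = -4/(8*t^3 - 12*t^2 + 6*t - 1)
d^2M/dt^2 = 24/(16*t^4 - 32*t^3 + 24*t^2 - 8*t + 1)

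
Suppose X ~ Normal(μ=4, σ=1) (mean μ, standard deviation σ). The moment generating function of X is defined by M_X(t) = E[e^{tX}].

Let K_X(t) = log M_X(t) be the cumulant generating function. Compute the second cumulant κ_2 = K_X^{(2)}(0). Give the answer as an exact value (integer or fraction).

M_X(t) = e^(t^2/2 + 4*t)
K_X(t) = log M_X(t) = t^2/2 + 4*t
K′(t) = t + 4
K′′(t) = 1

κ_2 = K′′(0) = 1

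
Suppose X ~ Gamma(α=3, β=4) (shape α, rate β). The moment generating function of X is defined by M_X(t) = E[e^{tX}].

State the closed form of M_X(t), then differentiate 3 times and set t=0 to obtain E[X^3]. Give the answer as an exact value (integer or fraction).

M_X(t) = 64/(4 - t)^3
M^(3)(t) = 3840/(t^6 - 24*t^5 + 240*t^4 - 1280*t^3 + 3840*t^2 - 6144*t + 4096)

E[X^3] = M^(3)(0) = 15/16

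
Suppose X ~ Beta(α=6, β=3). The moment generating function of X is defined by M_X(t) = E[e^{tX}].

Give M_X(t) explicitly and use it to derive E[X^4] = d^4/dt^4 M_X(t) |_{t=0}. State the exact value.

M_X(t) = ₁F₁(6; 9; t)
M′(t) = 2*₁F₁(7; 10; t)/3
M′′(t) = 7*₁F₁(8; 11; t)/15
M′′′(t) = 56*₁F₁(9; 12; t)/165
M′′′′(t) = 14*₁F₁(10; 13; t)/55

E[X^4] = M′′′′(0) = 14/55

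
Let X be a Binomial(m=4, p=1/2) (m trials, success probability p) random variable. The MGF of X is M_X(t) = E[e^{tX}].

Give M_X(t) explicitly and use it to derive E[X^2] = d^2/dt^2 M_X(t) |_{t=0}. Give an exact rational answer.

E[X^2] = D^2[M](0) = 5

M_X(t) = (e^(t)/2 + 1/2)^4
D^2[M](t) = e^(4*t) + 9*e^(3*t)/4 + 3*e^(2*t)/2 + e^(t)/4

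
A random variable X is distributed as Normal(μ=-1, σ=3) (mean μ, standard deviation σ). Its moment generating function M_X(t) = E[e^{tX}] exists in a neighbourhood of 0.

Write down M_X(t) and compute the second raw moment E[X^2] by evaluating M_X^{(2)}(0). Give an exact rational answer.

E[X^2] = M^(2)(0) = 10

M_X(t) = e^(9*t^2/2 - t)
M^(2)(t) = (81*t^2*e^(9*t^2/2) - 18*t*e^(9*t^2/2) + 10*e^(9*t^2/2))*e^(-t)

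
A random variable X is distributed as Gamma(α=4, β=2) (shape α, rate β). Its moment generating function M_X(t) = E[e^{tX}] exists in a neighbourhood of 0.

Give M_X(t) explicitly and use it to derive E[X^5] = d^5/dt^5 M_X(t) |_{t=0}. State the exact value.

E[X^5] = D^5[M](0) = 210

M_X(t) = 16/(2 - t)^4
D^5[M](t) = -107520/(t^9 - 18*t^8 + 144*t^7 - 672*t^6 + 2016*t^5 - 4032*t^4 + 5376*t^3 - 4608*t^2 + 2304*t - 512)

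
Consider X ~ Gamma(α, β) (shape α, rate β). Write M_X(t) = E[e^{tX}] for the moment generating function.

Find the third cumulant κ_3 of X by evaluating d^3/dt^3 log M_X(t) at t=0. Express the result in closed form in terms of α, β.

M_X(t) = (β/(β - t))^α
K_X(t) = log M_X(t) = α*(log(β) - log(β - t))
K′(t) = -α/(-β + t)
K′′(t) = α/(β^2 - 2*β*t + t^2)
K′′′(t) = -2*α/(-β^3 + 3*β^2*t - 3*β*t^2 + t^3)

κ_3 = K′′′(0) = 2*α/β^3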